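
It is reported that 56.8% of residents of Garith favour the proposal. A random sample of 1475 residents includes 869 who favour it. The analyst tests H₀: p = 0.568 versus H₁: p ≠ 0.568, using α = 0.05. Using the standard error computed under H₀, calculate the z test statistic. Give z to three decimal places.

z = 1.640

p̂ = 869/1475 ≈ 0.58915.
Standard error under H₀: √(0.568×0.432/1475) = 0.01290.
z = (0.58915 − 0.568)/0.01290 = 0.02115/0.01290 = 1.640.
p-value = 2·P(Z > 1.640) ≈ 0.1010, so at α = 0.05 we fail to reject H₀.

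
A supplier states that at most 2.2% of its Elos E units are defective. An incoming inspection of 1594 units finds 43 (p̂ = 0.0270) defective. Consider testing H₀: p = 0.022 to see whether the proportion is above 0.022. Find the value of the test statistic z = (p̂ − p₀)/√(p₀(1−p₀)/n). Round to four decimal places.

z = 1.3544

p̂ = 43/1594 = 0.026976.
SE = √(p₀(1−p₀)/n) = √(0.021516/1594) = 0.003674.
z = (0.026976 − 0.022)/0.003674 = 0.004976/0.003674 = 1.3544.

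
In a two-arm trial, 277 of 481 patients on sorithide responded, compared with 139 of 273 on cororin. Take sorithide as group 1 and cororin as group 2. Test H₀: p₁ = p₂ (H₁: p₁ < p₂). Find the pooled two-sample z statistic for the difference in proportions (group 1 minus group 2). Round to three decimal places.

z = 1.771

p̂₁ = 277/481 ≈ 0.57588, p̂₂ = 139/273 ≈ 0.50916.
Pooled p̂ = (277+139)/(481+273) = 416/754 = 0.55172.
SE = √(0.247325 × 0.00574201) = 0.03768.
z = (0.57588 − 0.50916)/0.03768 = 0.06672/0.03768 = 1.771.
p-value = P(Z < 1.771) ≈ 0.9617.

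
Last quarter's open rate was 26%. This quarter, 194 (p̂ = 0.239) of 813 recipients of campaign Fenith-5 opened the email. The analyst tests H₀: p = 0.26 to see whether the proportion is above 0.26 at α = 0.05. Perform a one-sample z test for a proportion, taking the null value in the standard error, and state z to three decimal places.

z = -1.390

p̂ = 194/813 ≈ 0.23862.
Standard error under H₀: √(0.26×0.74/813) = 0.01538.
z = (0.23862 − 0.26)/0.01538 = -0.02138/0.01538 = -1.390.
p-value = P(Z > -1.390) ≈ 0.9177. With α = 0.05, fail to reject H₀.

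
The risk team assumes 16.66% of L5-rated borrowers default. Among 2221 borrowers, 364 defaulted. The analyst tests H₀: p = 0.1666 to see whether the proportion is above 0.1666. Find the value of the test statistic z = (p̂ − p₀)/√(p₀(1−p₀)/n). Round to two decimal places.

p̂ = 364/2221 ≈ 0.1639.
SE = √(p₀(1−p₀)/n) = √(0.13884/2221) = 0.0079.
z = (0.1639 − 0.1666)/0.0079 = -0.0027/0.0079 = -0.34.

z = -0.34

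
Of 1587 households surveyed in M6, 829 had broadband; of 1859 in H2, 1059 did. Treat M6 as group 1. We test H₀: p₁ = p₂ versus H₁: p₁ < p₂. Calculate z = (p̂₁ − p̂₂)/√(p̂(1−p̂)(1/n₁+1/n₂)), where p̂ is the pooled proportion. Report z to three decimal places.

z = -2.780

p̂₁ = 829/1587 = 0.52237, p̂₂ = 1059/1859 = 0.56966.
Pooled p̂ = (829+1059)/(1587+1859) = 1888/3446 = 0.54788.
SE = √(p̂(1−p̂)(1/n₁+1/n₂)) = √(0.54788·0.45212·0.00116804) = √(0.000289333) = 0.01701.
z = (0.52237 − 0.56966)/0.01701 = -0.04729/0.01701 = -2.780.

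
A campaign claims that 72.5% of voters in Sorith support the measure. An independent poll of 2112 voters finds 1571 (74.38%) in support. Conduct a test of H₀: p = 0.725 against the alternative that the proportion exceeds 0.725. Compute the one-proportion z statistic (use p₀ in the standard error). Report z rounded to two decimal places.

z = 1.94

p̂ = 1571/2112 ≈ 0.7438.
Under H₀, SE = √(0.725·0.275/2112) = √(9.4401e-05) = 0.0097.
z = (0.7438 − 0.725)/0.0097 = 0.0188/0.0097 = 1.94.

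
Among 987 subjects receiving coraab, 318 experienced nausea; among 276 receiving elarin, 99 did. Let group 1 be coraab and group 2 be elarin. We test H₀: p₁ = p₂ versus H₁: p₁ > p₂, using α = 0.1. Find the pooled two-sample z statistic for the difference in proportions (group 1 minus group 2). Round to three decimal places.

p̂₁ = 318/987 = 0.32219, p̂₂ = 99/276 = 0.35870.
Pooled p̂ = (318+99)/(987+276) = 417/1263 = 0.33017.
SE = √(p̂(1−p̂)(1/n₁+1/n₂)) = √(0.33017·0.66983·0.00463636) = √(0.00102536) = 0.03202.
z = (0.32219 − 0.35870)/0.03202 = -0.03651/0.03202 = -1.140.
p-value = P(Z > -1.140) ≈ 0.8729; since p > α = 0.1, fail to reject H₀.

z = -1.140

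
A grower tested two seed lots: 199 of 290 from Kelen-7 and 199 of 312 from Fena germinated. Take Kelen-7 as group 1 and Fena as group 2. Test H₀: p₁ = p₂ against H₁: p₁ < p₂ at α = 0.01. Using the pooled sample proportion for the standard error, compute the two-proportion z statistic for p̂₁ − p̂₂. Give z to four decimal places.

z = 1.2533

p̂₁ = 199/290 = 0.686207, p̂₂ = 199/312 = 0.637821.
Pooled p̂ = (199+199)/(290+312) = 398/602 = 0.661130.
SE = √(p̂(1−p̂)(1/n₁+1/n₂)) = √(0.661130·0.338870·0.0066534) = √(0.00149061) = 0.038608.
z = (0.686207 − 0.637821)/0.038608 = 0.048386/0.038608 = 1.2533.
p-value = P(Z < 1.253) ≈ 0.8949; since p > α = 0.01, fail to reject H₀.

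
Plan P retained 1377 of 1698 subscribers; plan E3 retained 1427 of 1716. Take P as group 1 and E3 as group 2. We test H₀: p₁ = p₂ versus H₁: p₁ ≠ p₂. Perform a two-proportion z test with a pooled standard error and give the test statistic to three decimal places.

p̂₁ = 1377/1698 = 0.810954, p̂₂ = 1427/1716 = 0.831585.
Pooled p̂ = (1377+1427)/(1698+1716) = 2804/3414 = 0.821324.
SE = √(p̂(1−p̂)(1/n₁+1/n₂)) = √(0.821324·0.178676·0.00117168) = √(0.000171945) = 0.013113.
z = (0.810954 − 0.831585)/0.013113 = -0.020631/0.013113 = -1.573.

z = -1.573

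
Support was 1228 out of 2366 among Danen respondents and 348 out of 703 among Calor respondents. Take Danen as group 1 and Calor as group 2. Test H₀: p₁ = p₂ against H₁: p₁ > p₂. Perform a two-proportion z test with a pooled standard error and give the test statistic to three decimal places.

p̂₁ = 1228/2366 ≈ 0.51902, p̂₂ = 348/703 ≈ 0.49502.
Pooled p̂ = (1228+348)/(2366+703) = 1576/3069 = 0.51352.
SE = √(p̂(1−p̂)(1/n₁+1/n₂)) = √(0.51352·0.48648·0.00184513) = √(0.000460945) = 0.02147.
z = (0.51902 − 0.49502)/0.02147 = 0.02400/0.02147 = 1.118.
p-value = P(Z > 1.118) ≈ 0.1318.

z = 1.118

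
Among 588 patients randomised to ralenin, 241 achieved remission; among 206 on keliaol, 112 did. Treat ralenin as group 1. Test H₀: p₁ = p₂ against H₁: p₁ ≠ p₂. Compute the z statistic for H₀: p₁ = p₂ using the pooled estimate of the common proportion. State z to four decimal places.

z = -3.3263

p̂₁ = 241/588 ≈ 0.409864, p̂₂ = 112/206 ≈ 0.543689.
Pooled p̂ = (241+112)/(588+206) = 353/794 = 0.444584.
SE = √(0.246929 × 0.00655505) = 0.040232.
z = (0.409864 − 0.543689)/0.040232 = -0.133825/0.040232 = -3.3263.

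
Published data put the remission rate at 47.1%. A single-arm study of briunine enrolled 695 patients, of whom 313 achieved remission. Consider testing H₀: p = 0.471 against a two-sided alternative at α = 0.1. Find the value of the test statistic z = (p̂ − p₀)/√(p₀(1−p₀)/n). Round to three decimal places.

z = -1.090

p̂ = 313/695 = 0.45036.
Under H₀, SE = √(0.471·0.529/695) = √(0.000358502) = 0.01893.
z = (0.45036 − 0.471)/0.01893 = -0.02064/0.01893 = -1.090.
p-value = 2·P(Z > 1.090) ≈ 0.2757; since p > α = 0.1, fail to reject H₀.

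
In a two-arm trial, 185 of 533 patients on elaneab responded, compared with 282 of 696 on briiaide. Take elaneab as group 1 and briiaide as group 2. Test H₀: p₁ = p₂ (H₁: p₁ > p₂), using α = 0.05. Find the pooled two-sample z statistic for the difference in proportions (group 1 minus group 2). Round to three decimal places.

p̂₁ = 185/533 = 0.34709, p̂₂ = 282/696 = 0.40517.
Pooled p̂ = (185+282)/(533+696) = 467/1229 = 0.37998.
SE = √(p̂(1−p̂)(1/n₁+1/n₂)) = √(0.37998·0.62002·0.00331295) = √(0.000780519) = 0.02794.
z = (0.34709 − 0.40517)/0.02794 = -0.05808/0.02794 = -2.079.
p-value = P(Z > -2.079) ≈ 0.9812; since p > α = 0.05, fail to reject H₀.

z = -2.079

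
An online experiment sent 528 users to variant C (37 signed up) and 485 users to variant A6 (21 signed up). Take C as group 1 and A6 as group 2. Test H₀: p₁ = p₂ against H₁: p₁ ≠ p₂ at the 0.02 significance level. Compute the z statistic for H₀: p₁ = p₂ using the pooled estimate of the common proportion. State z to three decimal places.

z = 1.832

p̂₁ = 37/528 = 0.0700758, p̂₂ = 21/485 = 0.0432990.
Pooled p̂ = (37+21)/(528+485) = 58/1013 = 0.0572557.
SE = √(0.0539775 × 0.0039558) = 0.0146125.
z = (0.0700758 − 0.0432990)/0.0146125 = 0.0267768/0.0146125 = 1.832.
p-value = 2·P(Z > 1.832) ≈ 0.0669. With α = 0.02, fail to reject H₀.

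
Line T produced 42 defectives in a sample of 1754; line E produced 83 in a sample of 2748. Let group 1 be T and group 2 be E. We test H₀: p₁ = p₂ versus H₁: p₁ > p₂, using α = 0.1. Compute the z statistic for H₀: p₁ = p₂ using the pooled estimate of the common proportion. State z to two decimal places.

z = -1.25

p̂₁ = 42/1754 = 0.02395, p̂₂ = 83/2748 = 0.03020.
Pooled p̂ = (42+83)/(1754+2748) = 125/4502 = 0.02777.
SE = √(0.0269945 × 0.000934026) = 0.00502.
z = (0.02395 − 0.03020)/0.00502 = -0.00625/0.00502 = -1.25.
p-value = P(Z > -1.246) ≈ 0.8937. With α = 0.1, fail to reject H₀.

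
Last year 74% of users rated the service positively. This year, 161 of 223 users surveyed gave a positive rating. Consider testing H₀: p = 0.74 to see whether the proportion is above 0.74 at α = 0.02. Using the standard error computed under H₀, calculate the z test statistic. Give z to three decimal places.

z = -0.614

p̂ = 161/223 ≈ 0.72197.
Standard error under H₀: √(0.74×0.26/223) = 0.02937.
z = (0.72197 − 0.74)/0.02937 = -0.01803/0.02937 = -0.614.
p-value = P(Z > -0.614) ≈ 0.7303, so at α = 0.02 we fail to reject H₀.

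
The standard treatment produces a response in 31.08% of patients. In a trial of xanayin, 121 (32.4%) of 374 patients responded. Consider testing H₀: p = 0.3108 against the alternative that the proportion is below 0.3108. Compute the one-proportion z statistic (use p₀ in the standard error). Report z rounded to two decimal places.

p̂ = 121/374 ≈ 0.3235.
Standard error under H₀: √(0.3108×0.6892/374) = 0.0239.
z = (0.3235 − 0.3108)/0.0239 = 0.0127/0.0239 = 0.53.
p-value = P(Z < 0.532) ≈ 0.7026.

z = 0.53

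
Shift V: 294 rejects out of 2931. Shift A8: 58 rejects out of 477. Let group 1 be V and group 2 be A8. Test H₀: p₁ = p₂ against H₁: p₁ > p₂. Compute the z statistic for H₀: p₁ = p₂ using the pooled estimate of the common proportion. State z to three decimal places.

p̂₁ = 294/2931 ≈ 0.100307, p̂₂ = 58/477 ≈ 0.121593.
Pooled p̂ = (294+58)/(2931+477) = 352/3408 = 0.103286.
SE = √(p̂(1−p̂)(1/n₁+1/n₂)) = √(0.103286·0.896714·0.00243762) = √(0.000225768) = 0.015026.
z = (0.100307 − 0.121593)/0.015026 = -0.021286/0.015026 = -1.417.

z = -1.417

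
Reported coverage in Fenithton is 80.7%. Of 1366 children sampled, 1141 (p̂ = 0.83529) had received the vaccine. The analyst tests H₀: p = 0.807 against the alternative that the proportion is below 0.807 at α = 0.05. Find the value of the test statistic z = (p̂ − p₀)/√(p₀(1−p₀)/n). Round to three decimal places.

z = 2.649

p̂ = 1141/1366 = 0.83529.
SE = √(p₀(1−p₀)/n) = √(0.15575/1366) = 0.01068.
z = (0.83529 − 0.807)/0.01068 = 0.02829/0.01068 = 2.649.
p-value = P(Z < 2.649) ≈ 0.9960, so at α = 0.05 we fail to reject H₀.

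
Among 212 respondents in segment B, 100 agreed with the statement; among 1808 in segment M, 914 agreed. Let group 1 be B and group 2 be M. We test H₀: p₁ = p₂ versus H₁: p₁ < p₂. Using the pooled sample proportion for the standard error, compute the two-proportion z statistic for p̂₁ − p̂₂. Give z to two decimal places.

p̂₁ = 100/212 ≈ 0.4717, p̂₂ = 914/1808 ≈ 0.5055.
Pooled p̂ = (100+914)/(212+1808) = 1014/2020 = 0.5020.
SE = √(0.249996 × 0.00527008) = 0.0363.
z = (0.4717 − 0.5055)/0.0363 = -0.0338/0.0363 = -0.93.

z = -0.93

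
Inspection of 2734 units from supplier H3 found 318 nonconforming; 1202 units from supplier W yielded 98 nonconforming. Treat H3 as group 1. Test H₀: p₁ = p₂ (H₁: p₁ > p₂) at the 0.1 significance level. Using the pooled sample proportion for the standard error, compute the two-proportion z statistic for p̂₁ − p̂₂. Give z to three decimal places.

p̂₁ = 318/2734 = 0.11631, p̂₂ = 98/1202 = 0.08153.
Pooled p̂ = (318+98)/(2734+1202) = 416/3936 = 0.10569.
SE = √(p̂(1−p̂)(1/n₁+1/n₂)) = √(0.10569·0.89431·0.00119771) = √(0.000113208) = 0.01064.
z = (0.11631 − 0.08153)/0.01064 = 0.03478/0.01064 = 3.269.
p-value = P(Z > 3.269) ≈ 0.0005, so at α = 0.1 we reject H₀.

z = 3.269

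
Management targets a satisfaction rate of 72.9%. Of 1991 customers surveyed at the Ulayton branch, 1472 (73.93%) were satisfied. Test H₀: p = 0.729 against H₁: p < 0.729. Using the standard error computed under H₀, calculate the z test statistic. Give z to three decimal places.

z = 1.037

p̂ = 1472/1991 ≈ 0.73933.
Standard error under H₀: √(0.729×0.271/1991) = 0.00996.
z = (0.73933 − 0.729)/0.00996 = 0.01033/0.00996 = 1.037.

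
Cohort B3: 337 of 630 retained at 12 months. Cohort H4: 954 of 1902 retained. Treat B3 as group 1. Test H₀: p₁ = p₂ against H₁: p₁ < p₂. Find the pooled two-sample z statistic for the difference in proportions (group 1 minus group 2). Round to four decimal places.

z = 1.4510

p̂₁ = 337/630 ≈ 0.534921, p̂₂ = 954/1902 ≈ 0.501577.
Pooled p̂ = (337+954)/(630+1902) = 1291/2532 = 0.509874.
SE = √(0.249903 × 0.00211306) = 0.022980.
z = (0.534921 − 0.501577)/0.022980 = 0.033344/0.022980 = 1.4510.
p-value = P(Z < 1.451) ≈ 0.9266.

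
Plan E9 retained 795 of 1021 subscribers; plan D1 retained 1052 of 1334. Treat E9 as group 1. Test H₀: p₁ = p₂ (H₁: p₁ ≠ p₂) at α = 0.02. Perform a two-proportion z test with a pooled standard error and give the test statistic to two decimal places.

p̂₁ = 795/1021 ≈ 0.7786, p̂₂ = 1052/1334 ≈ 0.7886.
Pooled p̂ = (795+1052)/(1021+1334) = 1847/2355 = 0.7843.
SE = √(0.16918 × 0.00172906) = 0.0171.
z = (0.7786 − 0.7886)/0.0171 = -0.0100/0.0171 = -0.58.
p-value = 2·P(Z > 0.582) ≈ 0.5604; since p > α = 0.02, fail to reject H₀.

z = -0.58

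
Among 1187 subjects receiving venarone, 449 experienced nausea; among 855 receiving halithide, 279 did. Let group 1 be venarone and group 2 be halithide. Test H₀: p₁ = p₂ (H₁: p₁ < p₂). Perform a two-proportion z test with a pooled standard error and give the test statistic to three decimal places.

p̂₁ = 449/1187 ≈ 0.37826, p̂₂ = 279/855 ≈ 0.32632.
Pooled p̂ = (449+279)/(1187+855) = 728/2042 = 0.35651.
SE = √(0.229412 × 0.00201205) = 0.02148.
z = (0.37826 − 0.32632)/0.02148 = 0.05194/0.02148 = 2.418.
p-value = P(Z < 2.418) ≈ 0.9922.

z = 2.418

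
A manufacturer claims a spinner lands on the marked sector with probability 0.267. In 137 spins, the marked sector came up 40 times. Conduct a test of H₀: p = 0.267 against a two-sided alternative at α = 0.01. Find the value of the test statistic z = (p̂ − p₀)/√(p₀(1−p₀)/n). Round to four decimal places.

z = 0.6607

p̂ = 40/137 = 0.291971.
Standard error under H₀: √(0.267×0.733/137) = 0.037796.
z = (0.291971 − 0.267)/0.037796 = 0.024971/0.037796 = 0.6607.
Two-sided p-value ≈ 2·Φ(−0.661) = 0.5088; since p > α = 0.01, fail to reject H₀.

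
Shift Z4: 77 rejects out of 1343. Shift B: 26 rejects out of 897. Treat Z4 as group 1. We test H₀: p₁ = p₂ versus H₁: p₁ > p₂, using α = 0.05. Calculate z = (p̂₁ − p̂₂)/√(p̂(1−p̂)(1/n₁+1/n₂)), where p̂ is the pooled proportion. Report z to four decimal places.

z = 3.1389

p̂₁ = 77/1343 = 0.05733433, p̂₂ = 26/897 = 0.02898551.
Pooled p̂ = (77+26)/(1343+897) = 103/2240 = 0.04598214.
SE = √(0.0438678 × 0.00185943) = 0.00903156.
z = (0.05733433 − 0.02898551)/0.00903156 = 0.02834882/0.00903156 = 3.1389.
p-value = P(Z > 3.139) ≈ 0.0008; since p < α = 0.05, reject H₀.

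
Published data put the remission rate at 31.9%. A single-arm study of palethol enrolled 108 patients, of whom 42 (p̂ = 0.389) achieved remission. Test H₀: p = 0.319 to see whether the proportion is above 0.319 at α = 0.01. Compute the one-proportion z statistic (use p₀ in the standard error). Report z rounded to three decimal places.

z = 1.558

p̂ = 42/108 = 0.38889.
Under H₀, SE = √(0.319·0.681/108) = √(0.00201147) = 0.04485.
z = (0.38889 − 0.319)/0.04485 = 0.06989/0.04485 = 1.558.
p-value = P(Z > 1.558) ≈ 0.0596, so at α = 0.01 we fail to reject H₀.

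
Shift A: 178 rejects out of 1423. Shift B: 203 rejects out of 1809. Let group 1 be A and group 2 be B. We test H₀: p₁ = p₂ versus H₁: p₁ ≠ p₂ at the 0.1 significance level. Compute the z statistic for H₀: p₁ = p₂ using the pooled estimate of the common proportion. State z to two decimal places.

z = 1.13

p̂₁ = 178/1423 ≈ 0.1251, p̂₂ = 203/1809 ≈ 0.1122.
Pooled p̂ = (178+203)/(1423+1809) = 381/3232 = 0.1179.
SE = √(p̂(1−p̂)(1/n₁+1/n₂)) = √(0.1179·0.8821·0.00125553) = √(0.000130559) = 0.0114.
z = (0.1251 − 0.1122)/0.0114 = 0.0129/0.0114 = 1.13.
Two-sided p-value ≈ 2·Φ(−1.126) = 0.2600. With α = 0.1, fail to reject H₀.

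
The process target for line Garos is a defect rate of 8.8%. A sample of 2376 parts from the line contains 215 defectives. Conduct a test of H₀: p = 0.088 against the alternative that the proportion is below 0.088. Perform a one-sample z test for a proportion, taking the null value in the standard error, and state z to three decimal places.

p̂ = 215/2376 = 0.090488.
Standard error under H₀: √(0.088×0.912/2376) = 0.005812.
z = (0.090488 − 0.088)/0.005812 = 0.002488/0.005812 = 0.428.
p-value = P(Z < 0.428) ≈ 0.6657.

z = 0.428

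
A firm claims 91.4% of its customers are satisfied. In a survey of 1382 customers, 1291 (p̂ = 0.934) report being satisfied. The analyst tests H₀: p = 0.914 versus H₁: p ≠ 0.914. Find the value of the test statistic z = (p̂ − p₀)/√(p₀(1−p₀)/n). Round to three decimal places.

p̂ = 1291/1382 ≈ 0.93415.
Standard error under H₀: √(0.914×0.086/1382) = 0.00754.
z = (0.93415 − 0.914)/0.00754 = 0.02015/0.00754 = 2.672.
Two-sided p-value ≈ 2·Φ(−2.672) = 0.0075.

z = 2.672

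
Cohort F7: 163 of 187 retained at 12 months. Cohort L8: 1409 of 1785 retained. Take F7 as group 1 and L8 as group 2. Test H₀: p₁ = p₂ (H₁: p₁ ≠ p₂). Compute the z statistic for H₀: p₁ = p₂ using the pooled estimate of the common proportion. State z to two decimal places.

z = 2.66

p̂₁ = 163/187 = 0.8717, p̂₂ = 1409/1785 = 0.7894.
Pooled p̂ = (163+1409)/(187+1785) = 1572/1972 = 0.7972.
SE = √(0.161696 × 0.00590782) = 0.0309.
z = (0.8717 − 0.7894)/0.0309 = 0.0823/0.0309 = 2.66.
p-value = 2·P(Z > 2.663) ≈ 0.0077.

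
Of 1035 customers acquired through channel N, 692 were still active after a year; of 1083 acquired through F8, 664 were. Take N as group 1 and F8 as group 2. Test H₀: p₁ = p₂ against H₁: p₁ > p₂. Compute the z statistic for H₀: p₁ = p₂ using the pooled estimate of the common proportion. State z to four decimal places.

p̂₁ = 692/1035 ≈ 0.668599, p̂₂ = 664/1083 ≈ 0.613112.
Pooled p̂ = (692+664)/(1035+1083) = 1356/2118 = 0.640227.
SE = √(0.230336 × 0.00188954) = 0.020862.
z = (0.668599 − 0.613112)/0.020862 = 0.055487/0.020862 = 2.6597.

z = 2.6597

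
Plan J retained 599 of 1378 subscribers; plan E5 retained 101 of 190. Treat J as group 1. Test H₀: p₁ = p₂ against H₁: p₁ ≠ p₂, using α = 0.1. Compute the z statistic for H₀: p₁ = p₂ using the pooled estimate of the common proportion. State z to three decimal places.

z = -2.519

p̂₁ = 599/1378 ≈ 0.43469, p̂₂ = 101/190 ≈ 0.53158.
Pooled p̂ = (599+101)/(1378+190) = 700/1568 = 0.44643.
SE = √(0.24713 × 0.00598885) = 0.03847.
z = (0.43469 − 0.53158)/0.03847 = -0.09689/0.03847 = -2.519.
p-value = 2·P(Z > 2.519) ≈ 0.0118; since p < α = 0.1, reject H₀.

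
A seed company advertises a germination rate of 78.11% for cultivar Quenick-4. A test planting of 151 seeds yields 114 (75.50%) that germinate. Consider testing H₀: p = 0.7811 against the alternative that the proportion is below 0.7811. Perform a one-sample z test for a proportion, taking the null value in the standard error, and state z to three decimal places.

p̂ = 114/151 = 0.75497.
Under H₀, SE = √(0.7811·0.2189/151) = √(0.00113234) = 0.03365.
z = (0.75497 − 0.7811)/0.03365 = -0.02613/0.03365 = -0.777.
p-value = P(Z < -0.777) ≈ 0.2187.

z = -0.777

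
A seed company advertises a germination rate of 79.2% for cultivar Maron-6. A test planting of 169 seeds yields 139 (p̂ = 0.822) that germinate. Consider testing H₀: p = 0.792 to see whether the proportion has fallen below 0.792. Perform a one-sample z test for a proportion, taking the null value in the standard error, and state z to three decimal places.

z = 0.976

p̂ = 139/169 ≈ 0.822485.
Standard error under H₀: √(0.792×0.208/169) = 0.031221.
z = (0.822485 − 0.792)/0.031221 = 0.030485/0.031221 = 0.976.
p-value = P(Z < 0.976) ≈ 0.8356.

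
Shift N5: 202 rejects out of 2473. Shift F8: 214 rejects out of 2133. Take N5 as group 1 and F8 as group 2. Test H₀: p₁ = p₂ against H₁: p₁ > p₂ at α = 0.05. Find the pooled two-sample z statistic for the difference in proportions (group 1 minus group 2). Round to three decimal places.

z = -2.201

p̂₁ = 202/2473 = 0.081682, p̂₂ = 214/2133 = 0.100328.
Pooled p̂ = (202+214)/(2473+2133) = 416/4606 = 0.090317.
SE = √(p̂(1−p̂)(1/n₁+1/n₂)) = √(0.090317·0.909683·0.00087319) = √(7.17412e-05) = 0.008470.
z = (0.081682 − 0.100328)/0.008470 = -0.018646/0.008470 = -2.201.
p-value = P(Z > -2.201) ≈ 0.9861; since p > α = 0.05, fail to reject H₀.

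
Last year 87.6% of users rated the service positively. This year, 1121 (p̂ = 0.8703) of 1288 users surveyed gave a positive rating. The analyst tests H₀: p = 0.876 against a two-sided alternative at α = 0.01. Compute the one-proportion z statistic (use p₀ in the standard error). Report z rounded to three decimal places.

p̂ = 1121/1288 = 0.870342.
Standard error under H₀: √(0.876×0.124/1288) = 0.009183.
z = (0.870342 − 0.876)/0.009183 = -0.005658/0.009183 = -0.616.
Two-sided p-value ≈ 2·Φ(−0.616) = 0.5378. With α = 0.01, fail to reject H₀.

z = -0.616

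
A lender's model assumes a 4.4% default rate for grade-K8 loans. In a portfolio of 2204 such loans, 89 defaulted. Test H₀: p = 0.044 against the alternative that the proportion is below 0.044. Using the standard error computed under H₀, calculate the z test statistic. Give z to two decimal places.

z = -0.83

p̂ = 89/2204 = 0.04038.
Standard error under H₀: √(0.044×0.956/2204) = 0.00437.
z = (0.04038 − 0.044)/0.00437 = -0.00362/0.00437 = -0.83.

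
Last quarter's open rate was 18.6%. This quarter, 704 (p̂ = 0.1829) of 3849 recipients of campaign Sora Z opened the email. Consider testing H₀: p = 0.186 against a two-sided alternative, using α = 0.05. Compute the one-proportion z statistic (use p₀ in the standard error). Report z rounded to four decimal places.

p̂ = 704/3849 = 0.182905.
SE = √(p₀(1−p₀)/n) = √(0.1514/3849) = 0.006272.
z = (0.182905 − 0.186)/0.006272 = -0.003095/0.006272 = -0.4935.
Two-sided p-value ≈ 2·Φ(−0.494) = 0.6216; since p > α = 0.05, fail to reject H₀.

z = -0.4935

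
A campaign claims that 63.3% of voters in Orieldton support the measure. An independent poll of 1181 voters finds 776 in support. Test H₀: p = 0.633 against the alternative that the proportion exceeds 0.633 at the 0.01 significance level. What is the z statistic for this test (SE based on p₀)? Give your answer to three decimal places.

p̂ = 776/1181 ≈ 0.65707.
Under H₀, SE = √(0.633·0.367/1181) = √(0.000196707) = 0.01403.
z = (0.65707 − 0.633)/0.01403 = 0.02407/0.01403 = 1.716.
p-value = P(Z > 1.716) ≈ 0.0431. With α = 0.01, fail to reject H₀.

z = 1.716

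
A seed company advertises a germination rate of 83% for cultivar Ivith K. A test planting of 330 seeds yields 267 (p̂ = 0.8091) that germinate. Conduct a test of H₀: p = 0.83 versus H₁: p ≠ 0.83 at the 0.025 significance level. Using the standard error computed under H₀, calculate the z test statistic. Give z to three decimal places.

z = -1.011

p̂ = 267/330 = 0.80909.
SE = √(p₀(1−p₀)/n) = √(0.1411/330) = 0.02068.
z = (0.80909 − 0.83)/0.02068 = -0.02091/0.02068 = -1.011.
Two-sided p-value ≈ 2·Φ(−1.011) = 0.3119; since p > α = 0.025, fail to reject H₀.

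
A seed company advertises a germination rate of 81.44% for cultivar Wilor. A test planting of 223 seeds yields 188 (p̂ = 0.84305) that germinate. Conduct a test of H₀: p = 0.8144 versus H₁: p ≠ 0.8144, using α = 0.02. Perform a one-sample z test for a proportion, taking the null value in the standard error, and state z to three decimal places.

z = 1.100

p̂ = 188/223 ≈ 0.843049.
Standard error under H₀: √(0.8144×0.1856/223) = 0.026035.
z = (0.843049 − 0.8144)/0.026035 = 0.028649/0.026035 = 1.100.
p-value = 2·P(Z > 1.100) ≈ 0.2711. With α = 0.02, fail to reject H₀.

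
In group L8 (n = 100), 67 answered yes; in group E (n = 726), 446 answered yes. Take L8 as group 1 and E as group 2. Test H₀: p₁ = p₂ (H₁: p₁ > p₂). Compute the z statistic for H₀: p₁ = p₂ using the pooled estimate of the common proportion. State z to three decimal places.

z = 1.076

p̂₁ = 67/100 ≈ 0.67000, p̂₂ = 446/726 ≈ 0.61433.
Pooled p̂ = (67+446)/(100+726) = 513/826 = 0.62107.
SE = √(p̂(1−p̂)(1/n₁+1/n₂)) = √(0.62107·0.37893·0.0113774) = √(0.0026776) = 0.05175.
z = (0.67000 − 0.61433)/0.05175 = 0.05567/0.05175 = 1.076.
p-value = P(Z > 1.076) ≈ 0.1410.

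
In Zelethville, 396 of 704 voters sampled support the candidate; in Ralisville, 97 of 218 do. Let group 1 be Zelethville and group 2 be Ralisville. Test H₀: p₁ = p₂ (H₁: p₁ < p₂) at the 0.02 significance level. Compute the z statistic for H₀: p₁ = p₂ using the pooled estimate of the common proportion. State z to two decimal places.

z = 3.04

p̂₁ = 396/704 ≈ 0.5625, p̂₂ = 97/218 ≈ 0.4450.
Pooled p̂ = (396+97)/(704+218) = 493/922 = 0.5347.
SE = √(p̂(1−p̂)(1/n₁+1/n₂)) = √(0.5347·0.4653·0.00600761) = √(0.00149467) = 0.0387.
z = (0.5625 − 0.4450)/0.0387 = 0.1175/0.0387 = 3.04.
p-value = P(Z < 3.040) ≈ 0.9988; since p > α = 0.02, fail to reject H₀.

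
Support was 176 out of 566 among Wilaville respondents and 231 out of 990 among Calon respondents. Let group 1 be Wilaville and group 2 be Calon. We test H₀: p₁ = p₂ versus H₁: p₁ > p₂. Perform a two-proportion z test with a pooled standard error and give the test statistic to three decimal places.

z = 3.352

p̂₁ = 176/566 ≈ 0.310954, p̂₂ = 231/990 ≈ 0.233333.
Pooled p̂ = (176+231)/(566+990) = 407/1556 = 0.261568.
SE = √(0.19315 × 0.00277689) = 0.023159.
z = (0.310954 − 0.233333)/0.023159 = 0.077621/0.023159 = 3.352.
p-value = P(Z > 3.352) ≈ 0.0004.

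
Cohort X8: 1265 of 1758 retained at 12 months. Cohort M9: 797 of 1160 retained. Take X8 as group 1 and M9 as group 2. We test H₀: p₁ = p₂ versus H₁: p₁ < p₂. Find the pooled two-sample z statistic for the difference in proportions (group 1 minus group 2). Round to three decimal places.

z = 1.887

p̂₁ = 1265/1758 = 0.71957, p̂₂ = 797/1160 = 0.68707.
Pooled p̂ = (1265+797)/(1758+1160) = 2062/2918 = 0.70665.
SE = √(0.207296 × 0.0014309) = 0.01722.
z = (0.71957 − 0.68707)/0.01722 = 0.03250/0.01722 = 1.887.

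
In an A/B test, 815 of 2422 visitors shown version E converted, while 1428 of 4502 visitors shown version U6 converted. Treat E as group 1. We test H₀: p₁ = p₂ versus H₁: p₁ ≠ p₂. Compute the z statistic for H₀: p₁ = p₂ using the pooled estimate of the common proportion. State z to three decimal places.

p̂₁ = 815/2422 ≈ 0.336499, p̂₂ = 1428/4502 ≈ 0.317192.
Pooled p̂ = (815+1428)/(2422+4502) = 2243/6924 = 0.323946.
SE = √(0.219005 × 0.000635005) = 0.011793.
z = (0.336499 − 0.317192)/0.011793 = 0.019307/0.011793 = 1.637.

z = 1.637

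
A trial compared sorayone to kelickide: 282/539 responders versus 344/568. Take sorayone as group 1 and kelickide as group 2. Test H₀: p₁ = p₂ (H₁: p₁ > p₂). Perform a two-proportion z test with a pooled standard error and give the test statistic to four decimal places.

z = -2.7659

p̂₁ = 282/539 = 0.523191, p̂₂ = 344/568 = 0.605634.
Pooled p̂ = (282+344)/(539+568) = 626/1107 = 0.565492.
SE = √(p̂(1−p̂)(1/n₁+1/n₂)) = √(0.565492·0.434508·0.00361585) = √(0.000888453) = 0.029807.
z = (0.523191 − 0.605634)/0.029807 = -0.082443/0.029807 = -2.7659.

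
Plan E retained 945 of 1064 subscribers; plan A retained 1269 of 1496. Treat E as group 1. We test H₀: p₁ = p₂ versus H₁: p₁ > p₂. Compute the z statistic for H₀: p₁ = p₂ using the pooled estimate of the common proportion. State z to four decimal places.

z = 2.9098

p̂₁ = 945/1064 = 0.888158, p̂₂ = 1269/1496 = 0.848262.
Pooled p̂ = (945+1269)/(1064+1496) = 2214/2560 = 0.864844.
SE = √(0.116889 × 0.0016083) = 0.013711.
z = (0.888158 − 0.848262)/0.013711 = 0.039896/0.013711 = 2.9098.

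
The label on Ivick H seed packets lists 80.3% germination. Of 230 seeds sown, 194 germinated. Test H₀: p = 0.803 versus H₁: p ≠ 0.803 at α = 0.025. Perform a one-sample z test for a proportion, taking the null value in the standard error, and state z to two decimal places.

z = 1.54

p̂ = 194/230 = 0.84348.
Under H₀, SE = √(0.803·0.197/230) = √(0.000687787) = 0.02623.
z = (0.84348 − 0.803)/0.02623 = 0.04048/0.02623 = 1.54.
Two-sided p-value ≈ 2·Φ(−1.543) = 0.1227; since p > α = 0.025, fail to reject H₀.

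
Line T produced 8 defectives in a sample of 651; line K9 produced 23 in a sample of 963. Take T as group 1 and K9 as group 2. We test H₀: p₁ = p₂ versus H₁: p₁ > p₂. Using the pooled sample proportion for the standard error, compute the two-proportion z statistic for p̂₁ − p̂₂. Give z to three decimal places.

p̂₁ = 8/651 = 0.01229, p̂₂ = 23/963 = 0.02388.
Pooled p̂ = (8+23)/(651+963) = 31/1614 = 0.01921.
SE = √(0.018838 × 0.00257452) = 0.00696.
z = (0.01229 − 0.02388)/0.00696 = -0.01159/0.00696 = -1.665.
p-value = P(Z > -1.665) ≈ 0.9520.

z = -1.665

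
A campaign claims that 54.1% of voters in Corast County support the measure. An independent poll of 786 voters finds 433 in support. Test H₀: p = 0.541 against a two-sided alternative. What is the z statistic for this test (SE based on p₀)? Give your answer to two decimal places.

z = 0.56

p̂ = 433/786 = 0.5509.
SE = √(p₀(1−p₀)/n) = √(0.24832/786) = 0.0178.
z = (0.5509 − 0.541)/0.0178 = 0.0099/0.0178 = 0.56.
Two-sided p-value ≈ 2·Φ(−0.556) = 0.5779.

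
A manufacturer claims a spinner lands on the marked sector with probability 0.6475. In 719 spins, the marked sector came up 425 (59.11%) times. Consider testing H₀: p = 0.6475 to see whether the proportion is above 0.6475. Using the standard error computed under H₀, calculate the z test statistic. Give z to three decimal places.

p̂ = 425/719 = 0.591099.
SE = √(p₀(1−p₀)/n) = √(0.22824/719) = 0.017817.
z = (0.591099 − 0.6475)/0.017817 = -0.056401/0.017817 = -3.166.
p-value = P(Z > -3.166) ≈ 0.9992.

z = -3.166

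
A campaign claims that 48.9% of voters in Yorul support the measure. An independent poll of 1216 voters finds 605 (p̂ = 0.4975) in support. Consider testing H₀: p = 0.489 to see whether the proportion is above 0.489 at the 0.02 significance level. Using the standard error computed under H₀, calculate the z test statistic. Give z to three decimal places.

z = 0.595

p̂ = 605/1216 = 0.49753.
SE = √(p₀(1−p₀)/n) = √(0.24988/1216) = 0.01434.
z = (0.49753 − 0.489)/0.01434 = 0.00853/0.01434 = 0.595.
p-value = P(Z > 0.595) ≈ 0.2758; since p > α = 0.02, fail to reject H₀.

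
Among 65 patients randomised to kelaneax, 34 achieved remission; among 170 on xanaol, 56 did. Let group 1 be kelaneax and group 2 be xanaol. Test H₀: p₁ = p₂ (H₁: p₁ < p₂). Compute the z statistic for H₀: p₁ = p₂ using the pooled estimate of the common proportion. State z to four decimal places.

z = 2.7319

p̂₁ = 34/65 = 0.523077, p̂₂ = 56/170 = 0.329412.
Pooled p̂ = (34+56)/(65+170) = 90/235 = 0.382979.
SE = √(p̂(1−p̂)(1/n₁+1/n₂)) = √(0.382979·0.617021·0.021267) = √(0.00502551) = 0.070891.
z = (0.523077 − 0.329412)/0.070891 = 0.193665/0.070891 = 2.7319.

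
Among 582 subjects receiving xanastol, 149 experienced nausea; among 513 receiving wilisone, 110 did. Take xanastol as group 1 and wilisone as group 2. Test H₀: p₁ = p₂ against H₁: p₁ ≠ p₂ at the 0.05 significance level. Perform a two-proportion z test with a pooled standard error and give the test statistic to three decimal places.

z = 1.616

p̂₁ = 149/582 = 0.25601, p̂₂ = 110/513 = 0.21442.
Pooled p̂ = (149+110)/(582+513) = 259/1095 = 0.23653.
SE = √(p̂(1−p̂)(1/n₁+1/n₂)) = √(0.23653·0.76347·0.00366753) = √(0.000662295) = 0.02574.
z = (0.25601 − 0.21442)/0.02574 = 0.04159/0.02574 = 1.616.
p-value = 2·P(Z > 1.616) ≈ 0.1061. With α = 0.05, fail to reject H₀.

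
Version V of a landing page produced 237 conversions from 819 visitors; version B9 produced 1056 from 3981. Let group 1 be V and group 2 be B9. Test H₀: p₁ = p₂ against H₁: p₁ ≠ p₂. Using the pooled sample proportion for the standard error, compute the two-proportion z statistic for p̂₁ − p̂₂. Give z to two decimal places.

p̂₁ = 237/819 ≈ 0.2894, p̂₂ = 1056/3981 ≈ 0.2653.
Pooled p̂ = (237+1056)/(819+3981) = 1293/4800 = 0.2694.
SE = √(p̂(1−p̂)(1/n₁+1/n₂)) = √(0.2694·0.7306·0.00147219) = √(0.000289746) = 0.0170.
z = (0.2894 − 0.2653)/0.0170 = 0.0241/0.0170 = 1.42.

z = 1.42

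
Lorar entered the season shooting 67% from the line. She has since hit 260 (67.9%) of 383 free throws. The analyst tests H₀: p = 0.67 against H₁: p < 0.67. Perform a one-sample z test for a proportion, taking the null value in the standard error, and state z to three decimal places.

p̂ = 260/383 ≈ 0.67885.
Under H₀, SE = √(0.67·0.33/383) = √(0.000577285) = 0.02403.
z = (0.67885 − 0.67)/0.02403 = 0.00885/0.02403 = 0.368.

z = 0.368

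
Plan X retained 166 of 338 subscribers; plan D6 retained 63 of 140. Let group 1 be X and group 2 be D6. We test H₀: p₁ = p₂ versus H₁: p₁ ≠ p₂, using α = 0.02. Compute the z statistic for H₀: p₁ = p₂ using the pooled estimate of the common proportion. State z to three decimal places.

p̂₁ = 166/338 ≈ 0.49112, p̂₂ = 63/140 ≈ 0.45000.
Pooled p̂ = (166+63)/(338+140) = 229/478 = 0.47908.
SE = √(0.249562 × 0.0101014) = 0.05021.
z = (0.49112 − 0.45000)/0.05021 = 0.04112/0.05021 = 0.819.
Two-sided p-value ≈ 2·Φ(−0.819) = 0.4128, so at α = 0.02 we fail to reject H₀.

z = 0.819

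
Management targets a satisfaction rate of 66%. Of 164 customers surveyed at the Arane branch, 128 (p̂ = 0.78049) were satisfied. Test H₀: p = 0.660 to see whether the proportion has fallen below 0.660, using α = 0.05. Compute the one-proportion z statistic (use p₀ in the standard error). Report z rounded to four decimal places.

z = 3.2573

p̂ = 128/164 = 0.780488.
Standard error under H₀: √(0.66×0.34/164) = 0.036990.
z = (0.780488 − 0.66)/0.036990 = 0.120488/0.036990 = 3.2573.
p-value = P(Z < 3.257) ≈ 0.9994, so at α = 0.05 we fail to reject H₀.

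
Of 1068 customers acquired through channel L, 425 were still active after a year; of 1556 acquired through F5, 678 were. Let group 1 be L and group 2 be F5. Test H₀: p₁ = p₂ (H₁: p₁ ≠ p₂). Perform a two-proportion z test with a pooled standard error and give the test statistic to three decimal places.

p̂₁ = 425/1068 ≈ 0.39794, p̂₂ = 678/1556 ≈ 0.43573.
Pooled p̂ = (425+678)/(1068+1556) = 1103/2624 = 0.42035.
SE = √(0.243656 × 0.001579) = 0.01961.
z = (0.39794 − 0.43573)/0.01961 = -0.03779/0.01961 = -1.927.
Two-sided p-value ≈ 2·Φ(−1.927) = 0.0540.

z = -1.927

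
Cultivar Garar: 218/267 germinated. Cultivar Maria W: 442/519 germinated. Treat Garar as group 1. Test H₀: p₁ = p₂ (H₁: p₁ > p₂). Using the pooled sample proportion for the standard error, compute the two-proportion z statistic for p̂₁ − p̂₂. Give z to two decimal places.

p̂₁ = 218/267 ≈ 0.8165, p̂₂ = 442/519 ≈ 0.8516.
Pooled p̂ = (218+442)/(267+519) = 660/786 = 0.8397.
SE = √(p̂(1−p̂)(1/n₁+1/n₂)) = √(0.8397·0.1603·0.0056721) = √(0.000763508) = 0.0276.
z = (0.8165 − 0.8516)/0.0276 = -0.0351/0.0276 = -1.27.
p-value = P(Z > -1.272) ≈ 0.8984.

z = -1.27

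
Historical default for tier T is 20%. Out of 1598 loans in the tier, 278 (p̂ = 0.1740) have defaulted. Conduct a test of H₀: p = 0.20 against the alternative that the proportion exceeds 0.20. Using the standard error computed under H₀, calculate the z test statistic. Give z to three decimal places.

z = -2.602

p̂ = 278/1598 ≈ 0.173967.
Standard error under H₀: √(0.2×0.8/1598) = 0.010006.
z = (0.173967 − 0.2)/0.010006 = -0.026033/0.010006 = -2.602.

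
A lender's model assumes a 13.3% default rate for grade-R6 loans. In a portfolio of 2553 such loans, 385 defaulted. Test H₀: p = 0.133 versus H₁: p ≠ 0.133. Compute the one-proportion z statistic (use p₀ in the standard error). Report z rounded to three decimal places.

z = 2.649

p̂ = 385/2553 ≈ 0.15080.
Standard error under H₀: √(0.133×0.867/2553) = 0.00672.
z = (0.15080 − 0.133)/0.00672 = 0.01780/0.00672 = 2.649.
p-value = 2·P(Z > 2.649) ≈ 0.0081.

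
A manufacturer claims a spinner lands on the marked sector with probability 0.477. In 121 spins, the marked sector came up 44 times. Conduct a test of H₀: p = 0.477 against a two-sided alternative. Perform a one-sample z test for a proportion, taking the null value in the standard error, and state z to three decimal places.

z = -2.497

p̂ = 44/121 ≈ 0.363636.
Standard error under H₀: √(0.477×0.523/121) = 0.045406.
z = (0.363636 − 0.477)/0.045406 = -0.113364/0.045406 = -2.497.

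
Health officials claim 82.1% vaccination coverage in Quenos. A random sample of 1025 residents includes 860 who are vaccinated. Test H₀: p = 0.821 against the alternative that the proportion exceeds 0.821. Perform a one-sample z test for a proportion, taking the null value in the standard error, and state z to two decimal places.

p̂ = 860/1025 = 0.83902.
Under H₀, SE = √(0.821·0.179/1025) = √(0.000143375) = 0.01197.
z = (0.83902 − 0.821)/0.01197 = 0.01802/0.01197 = 1.51.
p-value = P(Z > 1.505) ≈ 0.0661.

z = 1.51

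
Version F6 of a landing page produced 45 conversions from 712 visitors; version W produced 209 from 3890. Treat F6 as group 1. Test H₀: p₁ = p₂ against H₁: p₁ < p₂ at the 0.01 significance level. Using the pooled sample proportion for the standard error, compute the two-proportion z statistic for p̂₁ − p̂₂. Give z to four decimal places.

p̂₁ = 45/712 = 0.0632022, p̂₂ = 209/3890 = 0.0537275.
Pooled p̂ = (45+209)/(712+3890) = 254/4602 = 0.0551934.
SE = √(p̂(1−p̂)(1/n₁+1/n₂)) = √(0.0551934·0.9448066·0.00166156) = √(8.66457e-05) = 0.0093084.
z = (0.0632022 − 0.0537275)/0.0093084 = 0.0094747/0.0093084 = 1.0179.
p-value = P(Z < 1.018) ≈ 0.8456; since p > α = 0.01, fail to reject H₀.

z = 1.0179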